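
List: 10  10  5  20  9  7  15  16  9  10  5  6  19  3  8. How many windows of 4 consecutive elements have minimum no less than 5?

10 10 5 20 → min 5  ≥ 5 ✓
10 5 20 9 → min 5  ≥ 5 ✓
5 20 9 7 → min 5  ≥ 5 ✓
20 9 7 15 → min 7  ≥ 5 ✓
9 7 15 16 → min 7  ≥ 5 ✓
7 15 16 9 → min 7  ≥ 5 ✓
15 16 9 10 → min 9  ≥ 5 ✓
16 9 10 5 → min 5  ≥ 5 ✓
9 10 5 6 → min 5  ≥ 5 ✓
10 5 6 19 → min 5  ≥ 5 ✓
5 6 19 3 → min 3
6 19 3 8 → min 3
10 windows satisfy the condition.

10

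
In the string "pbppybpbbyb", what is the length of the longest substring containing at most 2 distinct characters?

add p: window [p] (1 distinct), len 1
add b: window [p, b] (2 distinct), len 2
add p: window [p, b, p] (2 distinct), len 3
add p: window [p, b, p, p] (2 distinct), len 4
add y: window [p, p, y] (2 distinct), len 3
add b: window [y, b] (2 distinct), len 2
add p: window [b, p] (2 distinct), len 2
add b: window [b, p, b] (2 distinct), len 3
add b: window [b, p, b, b] (2 distinct), len 4
add y: window [b, b, y] (2 distinct), len 3
add b: window [b, b, y, b] (2 distinct), len 4
Longest length with ≤2 distinct: 4.

4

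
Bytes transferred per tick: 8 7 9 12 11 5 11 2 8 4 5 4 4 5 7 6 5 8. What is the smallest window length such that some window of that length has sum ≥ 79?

11

add 8: running sum 8 < 79
add 7: running sum 15 < 79
add 9: running sum 24 < 79
add 12: running sum 36 < 79
add 11: running sum 47 < 79
add 5: running sum 52 < 79
add 11: running sum 63 < 79
add 2: running sum 65 < 79
add 8: running sum 73 < 79
add 4: running sum 77 < 79
add 5: shortest ending here [8, 7, 9, 12, 11, 5, 11, 2, 8, 4, 5] sum 82, len 11
add 4: shortest ending here [8, 7, 9, 12, 11, 5, 11, 2, 8, 4, 5, 4] sum 86, len 12
add 4: shortest ending here [7, 9, 12, 11, 5, 11, 2, 8, 4, 5, 4, 4] sum 82, len 12
add 5: shortest ending here [9, 12, 11, 5, 11, 2, 8, 4, 5, 4, 4, 5] sum 80, len 12
add 7: shortest ending here [9, 12, 11, 5, 11, 2, 8, 4, 5, 4, 4, 5, 7] sum 87, len 13
add 6: shortest ending here [12, 11, 5, 11, 2, 8, 4, 5, 4, 4, 5, 7, 6] sum 84, len 13
add 5: shortest ending here [12, 11, 5, 11, 2, 8, 4, 5, 4, 4, 5, 7, 6, 5] sum 89, len 14
add 8: shortest ending here [11, 5, 11, 2, 8, 4, 5, 4, 4, 5, 7, 6, 5, 8] sum 85, len 14
Shortest qualifying length: 11.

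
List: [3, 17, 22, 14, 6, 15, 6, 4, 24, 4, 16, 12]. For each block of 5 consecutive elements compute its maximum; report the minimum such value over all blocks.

Each size-5 window and its max:
[3, 17, 22, 14, 6] → max 22
[17, 22, 14, 6, 15] → max 22
[22, 14, 6, 15, 6] → max 22
[14, 6, 15, 6, 4] → max 15
[6, 15, 6, 4, 24] → max 24
[15, 6, 4, 24, 4] → max 24
[6, 4, 24, 4, 16] → max 24
[4, 24, 4, 16, 12] → max 24
Minimum of these is 15.

15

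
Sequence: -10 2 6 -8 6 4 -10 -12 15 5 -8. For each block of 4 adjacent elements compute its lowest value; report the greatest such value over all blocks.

-8

Each size-4 window and its min:
(-10, 2, 6, -8) → min -10
(2, 6, -8, 6) → min -8
(6, -8, 6, 4) → min -8
(-8, 6, 4, -10) → min -10
(6, 4, -10, -12) → min -12
(4, -10, -12, 15) → min -12
(-10, -12, 15, 5) → min -12
(-12, 15, 5, -8) → min -12
Greatest of these is -8.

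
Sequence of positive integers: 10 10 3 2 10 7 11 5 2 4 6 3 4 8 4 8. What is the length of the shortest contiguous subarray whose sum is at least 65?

11

add 10: running sum 10 < 65
add 10: running sum 20 < 65
add 3: running sum 23 < 65
add 2: running sum 25 < 65
add 10: running sum 35 < 65
add 7: running sum 42 < 65
add 11: running sum 53 < 65
add 5: running sum 58 < 65
add 2: running sum 60 < 65
add 4: running sum 64 < 65
add 6: shortest ending here [10, 10, 3, 2, 10, 7, 11, 5, 2, 4, 6] sum 70, len 11
add 3: shortest ending here [10, 10, 3, 2, 10, 7, 11, 5, 2, 4, 6, 3] sum 73, len 12
add 4: shortest ending here [10, 3, 2, 10, 7, 11, 5, 2, 4, 6, 3, 4] sum 67, len 12
add 8: shortest ending here [3, 2, 10, 7, 11, 5, 2, 4, 6, 3, 4, 8] sum 65, len 12
add 4: shortest ending here [2, 10, 7, 11, 5, 2, 4, 6, 3, 4, 8, 4] sum 66, len 12
add 8: shortest ending here [10, 7, 11, 5, 2, 4, 6, 3, 4, 8, 4, 8] sum 72, len 12
Shortest qualifying length: 11.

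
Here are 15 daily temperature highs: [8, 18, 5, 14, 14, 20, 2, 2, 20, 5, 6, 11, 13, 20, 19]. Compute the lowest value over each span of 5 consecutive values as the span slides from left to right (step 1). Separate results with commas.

5, 5, 2, 2, 2, 2, 2, 2, 5, 5, 6

Sliding a size-5 window across the 15 values:
[8, 18, 5, 14, 14] → min 5
[18, 5, 14, 14, 20] → min 5
[5, 14, 14, 20, 2] → min 2
[14, 14, 20, 2, 2] → min 2
[14, 20, 2, 2, 20] → min 2
[20, 2, 2, 20, 5] → min 2
[2, 2, 20, 5, 6] → min 2
[2, 20, 5, 6, 11] → min 2
[20, 5, 6, 11, 13] → min 5
[5, 6, 11, 13, 20] → min 5
[6, 11, 13, 20, 19] → min 6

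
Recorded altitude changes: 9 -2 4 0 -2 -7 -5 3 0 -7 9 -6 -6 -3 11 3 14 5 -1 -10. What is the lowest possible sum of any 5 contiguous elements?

-16

[9, -2, 4, 0, -2] → sum 9
[-2, 4, 0, -2, -7] → sum -7
[4, 0, -2, -7, -5] → sum -10
[0, -2, -7, -5, 3] → sum -11
[-2, -7, -5, 3, 0] → sum -11
[-7, -5, 3, 0, -7] → sum -16
[-5, 3, 0, -7, 9] → sum 0
[3, 0, -7, 9, -6] → sum -1
[0, -7, 9, -6, -6] → sum -10
[-7, 9, -6, -6, -3] → sum -13
[9, -6, -6, -3, 11] → sum 5
[-6, -6, -3, 11, 3] → sum -1
[-6, -3, 11, 3, 14] → sum 19
[-3, 11, 3, 14, 5] → sum 30
[11, 3, 14, 5, -1] → sum 32
[3, 14, 5, -1, -10] → sum 11
Lowest of these is -16.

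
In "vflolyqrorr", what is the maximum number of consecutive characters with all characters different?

[v] len 1
[v, f] len 2
[v, f, l] len 3
[v, f, l, o] len 4
[o, l] len 2
[o, l, y] len 3
[o, l, y, q] len 4
[o, l, y, q, r] len 5
[l, y, q, r, o] len 5
[o, r] len 2
[r] len 1
Longest all-distinct length: 5.

5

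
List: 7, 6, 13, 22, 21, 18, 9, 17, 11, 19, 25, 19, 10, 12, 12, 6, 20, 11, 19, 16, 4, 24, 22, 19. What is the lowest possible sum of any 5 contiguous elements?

[7, 6, 13, 22, 21] → sum 69
[6, 13, 22, 21, 18] → sum 80
[13, 22, 21, 18, 9] → sum 83
[22, 21, 18, 9, 17] → sum 87
[21, 18, 9, 17, 11] → sum 76
[18, 9, 17, 11, 19] → sum 74
[9, 17, 11, 19, 25] → sum 81
[17, 11, 19, 25, 19] → sum 91
[11, 19, 25, 19, 10] → sum 84
[19, 25, 19, 10, 12] → sum 85
[25, 19, 10, 12, 12] → sum 78
[19, 10, 12, 12, 6] → sum 59
[10, 12, 12, 6, 20] → sum 60
[12, 12, 6, 20, 11] → sum 61
[12, 6, 20, 11, 19] → sum 68
[6, 20, 11, 19, 16] → sum 72
[20, 11, 19, 16, 4] → sum 70
[11, 19, 16, 4, 24] → sum 74
[19, 16, 4, 24, 22] → sum 85
[16, 4, 24, 22, 19] → sum 85
Lowest of these is 59.

59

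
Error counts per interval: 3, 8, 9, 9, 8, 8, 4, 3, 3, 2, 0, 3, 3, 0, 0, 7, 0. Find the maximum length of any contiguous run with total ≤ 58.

add 3: [3] sum 3, len 1
add 8: [3, 8] sum 11, len 2
add 9: [3, 8, 9] sum 20, len 3
add 9: [3, 8, 9, 9] sum 29, len 4
add 8: [3, 8, 9, 9, 8] sum 37, len 5
add 8: [3, 8, 9, 9, 8, 8] sum 45, len 6
add 4: [3, 8, 9, 9, 8, 8, 4] sum 49, len 7
add 3: [3, 8, 9, 9, 8, 8, 4, 3] sum 52, len 8
add 3: [3, 8, 9, 9, 8, 8, 4, 3, 3] sum 55, len 9
add 2: [3, 8, 9, 9, 8, 8, 4, 3, 3, 2] sum 57, len 10
add 0: [3, 8, 9, 9, 8, 8, 4, 3, 3, 2, 0] sum 57, len 11
add 3: [8, 9, 9, 8, 8, 4, 3, 3, 2, 0, 3] sum 57, len 11
add 3: [9, 9, 8, 8, 4, 3, 3, 2, 0, 3, 3] sum 52, len 11
add 0: [9, 9, 8, 8, 4, 3, 3, 2, 0, 3, 3, 0] sum 52, len 12
add 0: [9, 9, 8, 8, 4, 3, 3, 2, 0, 3, 3, 0, 0] sum 52, len 13
add 7: [9, 8, 8, 4, 3, 3, 2, 0, 3, 3, 0, 0, 7] sum 50, len 13
add 0: [9, 8, 8, 4, 3, 3, 2, 0, 3, 3, 0, 0, 7, 0] sum 50, len 14
Longest length seen: 14.

14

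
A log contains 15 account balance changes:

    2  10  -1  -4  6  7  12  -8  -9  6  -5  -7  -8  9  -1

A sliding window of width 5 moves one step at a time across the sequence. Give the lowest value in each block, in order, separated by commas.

(2, 10, -1, -4, 6) → min -4
(10, -1, -4, 6, 7) → min -4
(-1, -4, 6, 7, 12) → min -4
(-4, 6, 7, 12, -8) → min -8
(6, 7, 12, -8, -9) → min -9
(7, 12, -8, -9, 6) → min -9
(12, -8, -9, 6, -5) → min -9
(-8, -9, 6, -5, -7) → min -9
(-9, 6, -5, -7, -8) → min -9
(6, -5, -7, -8, 9) → min -8
(-5, -7, -8, 9, -1) → min -8

-4, -4, -4, -8, -9, -9, -9, -9, -9, -8, -8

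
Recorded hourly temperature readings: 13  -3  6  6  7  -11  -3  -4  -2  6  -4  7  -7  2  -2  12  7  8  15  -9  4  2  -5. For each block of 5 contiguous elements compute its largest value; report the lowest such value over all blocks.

Each size-5 window and its max:
(13, -3, 6, 6, 7) → max 13
(-3, 6, 6, 7, -11) → max 7
(6, 6, 7, -11, -3) → max 7
(6, 7, -11, -3, -4) → max 7
(7, -11, -3, -4, -2) → max 7
(-11, -3, -4, -2, 6) → max 6
(-3, -4, -2, 6, -4) → max 6
(-4, -2, 6, -4, 7) → max 7
(-2, 6, -4, 7, -7) → max 7
(6, -4, 7, -7, 2) → max 7
(-4, 7, -7, 2, -2) → max 7
(7, -7, 2, -2, 12) → max 12
(-7, 2, -2, 12, 7) → max 12
(2, -2, 12, 7, 8) → max 12
(-2, 12, 7, 8, 15) → max 15
(12, 7, 8, 15, -9) → max 15
(7, 8, 15, -9, 4) → max 15
(8, 15, -9, 4, 2) → max 15
(15, -9, 4, 2, -5) → max 15
Lowest of these is 6.

6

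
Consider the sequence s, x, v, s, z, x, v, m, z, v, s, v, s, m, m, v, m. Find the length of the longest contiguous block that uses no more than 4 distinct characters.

add s: window [s] (1 distinct), len 1
add x: window [s, x] (2 distinct), len 2
add v: window [s, x, v] (3 distinct), len 3
add s: window [s, x, v, s] (3 distinct), len 4
add z: window [s, x, v, s, z] (4 distinct), len 5
add x: window [s, x, v, s, z, x] (4 distinct), len 6
add v: window [s, x, v, s, z, x, v] (4 distinct), len 7
add m: window [z, x, v, m] (4 distinct), len 4
add z: window [z, x, v, m, z] (4 distinct), len 5
add v: window [z, x, v, m, z, v] (4 distinct), len 6
add s: window [v, m, z, v, s] (4 distinct), len 5
add v: window [v, m, z, v, s, v] (4 distinct), len 6
add s: window [v, m, z, v, s, v, s] (4 distinct), len 7
add m: window [v, m, z, v, s, v, s, m] (4 distinct), len 8
add m: window [v, m, z, v, s, v, s, m, m] (4 distinct), len 9
add v: window [v, m, z, v, s, v, s, m, m, v] (4 distinct), len 10
add m: window [v, m, z, v, s, v, s, m, m, v, m] (4 distinct), len 11
Longest length with ≤4 distinct: 11.

11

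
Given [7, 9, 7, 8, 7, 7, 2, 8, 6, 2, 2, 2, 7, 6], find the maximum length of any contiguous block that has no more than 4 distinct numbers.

[7] 1 distinct, len 1
[7, 9] 2 distinct, len 2
[7, 9, 7] 2 distinct, len 3
[7, 9, 7, 8] 3 distinct, len 4
[7, 9, 7, 8, 7] 3 distinct, len 5
[7, 9, 7, 8, 7, 7] 3 distinct, len 6
[7, 9, 7, 8, 7, 7, 2] 4 distinct, len 7
[7, 9, 7, 8, 7, 7, 2, 8] 4 distinct, len 8
[7, 8, 7, 7, 2, 8, 6] 4 distinct, len 7
[7, 8, 7, 7, 2, 8, 6, 2] 4 distinct, len 8
[7, 8, 7, 7, 2, 8, 6, 2, 2] 4 distinct, len 9
[7, 8, 7, 7, 2, 8, 6, 2, 2, 2] 4 distinct, len 10
[7, 8, 7, 7, 2, 8, 6, 2, 2, 2, 7] 4 distinct, len 11
[7, 8, 7, 7, 2, 8, 6, 2, 2, 2, 7, 6] 4 distinct, len 12
Longest length with ≤4 distinct: 12.

12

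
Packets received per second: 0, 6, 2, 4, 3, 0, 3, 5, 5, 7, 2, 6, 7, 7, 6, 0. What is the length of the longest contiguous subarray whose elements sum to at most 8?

[0] sum 0 len 1
[0, 6] sum 6 len 2
[0, 6, 2] sum 8 len 3
[2, 4] sum 6 len 2
[4, 3] sum 7 len 2
[4, 3, 0] sum 7 len 3
[3, 0, 3] sum 6 len 3
[0, 3, 5] sum 8 len 3
[5] sum 5 len 1
[7] sum 7 len 1
[2] sum 2 len 1
[2, 6] sum 8 len 2
[7] sum 7 len 1
[7] sum 7 len 1
[6] sum 6 len 1
[6, 0] sum 6 len 2
Longest length seen: 3.

3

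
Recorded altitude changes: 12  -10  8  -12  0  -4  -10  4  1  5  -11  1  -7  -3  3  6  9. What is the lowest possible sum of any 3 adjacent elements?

[12, -10, 8] → sum 10
[-10, 8, -12] → sum -14
[8, -12, 0] → sum -4
[-12, 0, -4] → sum -16
[0, -4, -10] → sum -14
[-4, -10, 4] → sum -10
[-10, 4, 1] → sum -5
[4, 1, 5] → sum 10
[1, 5, -11] → sum -5
[5, -11, 1] → sum -5
[-11, 1, -7] → sum -17
[1, -7, -3] → sum -9
[-7, -3, 3] → sum -7
[-3, 3, 6] → sum 6
[3, 6, 9] → sum 18
Lowest of these is -17.

-17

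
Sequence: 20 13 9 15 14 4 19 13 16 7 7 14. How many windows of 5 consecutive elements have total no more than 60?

20 13 9 15 14 → sum 71
13 9 15 14 4 → sum 55  ≤ 60 ✓
9 15 14 4 19 → sum 61
15 14 4 19 13 → sum 65
14 4 19 13 16 → sum 66
4 19 13 16 7 → sum 59  ≤ 60 ✓
19 13 16 7 7 → sum 62
13 16 7 7 14 → sum 57  ≤ 60 ✓
3 windows satisfy the condition.

3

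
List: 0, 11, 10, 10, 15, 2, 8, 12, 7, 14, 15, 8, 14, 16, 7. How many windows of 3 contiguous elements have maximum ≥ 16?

0 11 10 → max 11
11 10 10 → max 11
10 10 15 → max 15
10 15 2 → max 15
15 2 8 → max 15
2 8 12 → max 12
8 12 7 → max 12
12 7 14 → max 14
7 14 15 → max 15
14 15 8 → max 15
15 8 14 → max 15
8 14 16 → max 16  ≥ 16 ✓
14 16 7 → max 16  ≥ 16 ✓
2 windows satisfy the condition.

2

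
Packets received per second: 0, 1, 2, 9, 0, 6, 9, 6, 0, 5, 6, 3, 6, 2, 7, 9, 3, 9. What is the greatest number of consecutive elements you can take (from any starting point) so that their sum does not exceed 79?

→ 0: sum 0, len 1
→ 1: sum 1, len 2
→ 2: sum 3, len 3
→ 9: sum 12, len 4
→ 0: sum 12, len 5
→ 6: sum 18, len 6
→ 9: sum 27, len 7
→ 6: sum 33, len 8
→ 0: sum 33, len 9
→ 5: sum 38, len 10
→ 6: sum 44, len 11
→ 3: sum 47, len 12
→ 6: sum 53, len 13
→ 2: sum 55, len 14
→ 7: sum 62, len 15
→ 9: sum 71, len 16
→ 3: sum 74, len 17
→ 9 (dropped 0, 1, 2, 9): sum 71, len 14
Longest length seen: 17.

17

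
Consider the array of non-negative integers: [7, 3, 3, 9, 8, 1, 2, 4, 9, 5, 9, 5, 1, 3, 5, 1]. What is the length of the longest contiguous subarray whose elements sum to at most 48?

Extend to the right; shrink from the left whenever the sum exceeds 48:
[7] sum 7 len 1
[7, 3] sum 10 len 2
[7, 3, 3] sum 13 len 3
[7, 3, 3, 9] sum 22 len 4
[7, 3, 3, 9, 8] sum 30 len 5
[7, 3, 3, 9, 8, 1] sum 31 len 6
[7, 3, 3, 9, 8, 1, 2] sum 33 len 7
[7, 3, 3, 9, 8, 1, 2, 4] sum 37 len 8
[7, 3, 3, 9, 8, 1, 2, 4, 9] sum 46 len 9
[3, 3, 9, 8, 1, 2, 4, 9, 5] sum 44 len 9
[9, 8, 1, 2, 4, 9, 5, 9] sum 47 len 8
[8, 1, 2, 4, 9, 5, 9, 5] sum 43 len 8
[8, 1, 2, 4, 9, 5, 9, 5, 1] sum 44 len 9
[8, 1, 2, 4, 9, 5, 9, 5, 1, 3] sum 47 len 10
[1, 2, 4, 9, 5, 9, 5, 1, 3, 5] sum 44 len 10
[1, 2, 4, 9, 5, 9, 5, 1, 3, 5, 1] sum 45 len 11
Longest length seen: 11.

11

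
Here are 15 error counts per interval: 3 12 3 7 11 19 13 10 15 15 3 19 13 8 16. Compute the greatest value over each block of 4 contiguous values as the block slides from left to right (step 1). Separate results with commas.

3 12 3 7 → max 12
12 3 7 11 → max 12
3 7 11 19 → max 19
7 11 19 13 → max 19
11 19 13 10 → max 19
19 13 10 15 → max 19
13 10 15 15 → max 15
10 15 15 3 → max 15
15 15 3 19 → max 19
15 3 19 13 → max 19
3 19 13 8 → max 19
19 13 8 16 → max 19

12, 12, 19, 19, 19, 19, 15, 15, 19, 19, 19, 19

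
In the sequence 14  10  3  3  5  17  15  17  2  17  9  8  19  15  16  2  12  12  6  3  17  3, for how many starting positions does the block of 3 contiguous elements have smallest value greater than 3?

7

[14, 10, 3] → min 3
[10, 3, 3] → min 3
[3, 3, 5] → min 3
[3, 5, 17] → min 3
[5, 17, 15] → min 5  > 3 ✓
[17, 15, 17] → min 15  > 3 ✓
[15, 17, 2] → min 2
[17, 2, 17] → min 2
[2, 17, 9] → min 2
[17, 9, 8] → min 8  > 3 ✓
[9, 8, 19] → min 8  > 3 ✓
[8, 19, 15] → min 8  > 3 ✓
[19, 15, 16] → min 15  > 3 ✓
[15, 16, 2] → min 2
[16, 2, 12] → min 2
[2, 12, 12] → min 2
[12, 12, 6] → min 6  > 3 ✓
[12, 6, 3] → min 3
[6, 3, 17] → min 3
[3, 17, 3] → min 3
7 windows satisfy the condition.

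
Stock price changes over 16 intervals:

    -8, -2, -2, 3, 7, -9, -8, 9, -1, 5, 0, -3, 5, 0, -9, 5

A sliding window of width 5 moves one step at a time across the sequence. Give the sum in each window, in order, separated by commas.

-2, -3, -9, 2, -2, -4, 5, 10, 6, 7, -7, -2

Sliding a size-5 window across the 16 values:
-8 -2 -2 3 7 → sum -2
-2 -2 3 7 -9 → sum -3
-2 3 7 -9 -8 → sum -9
3 7 -9 -8 9 → sum 2
7 -9 -8 9 -1 → sum -2
-9 -8 9 -1 5 → sum -4
-8 9 -1 5 0 → sum 5
9 -1 5 0 -3 → sum 10
-1 5 0 -3 5 → sum 6
5 0 -3 5 0 → sum 7
0 -3 5 0 -9 → sum -7
-3 5 0 -9 5 → sum -2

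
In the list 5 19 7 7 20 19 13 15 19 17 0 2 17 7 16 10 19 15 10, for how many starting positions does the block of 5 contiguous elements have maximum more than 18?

12

(5, 19, 7, 7, 20) → max 20  > 18 ✓
(19, 7, 7, 20, 19) → max 20  > 18 ✓
(7, 7, 20, 19, 13) → max 20  > 18 ✓
(7, 20, 19, 13, 15) → max 20  > 18 ✓
(20, 19, 13, 15, 19) → max 20  > 18 ✓
(19, 13, 15, 19, 17) → max 19  > 18 ✓
(13, 15, 19, 17, 0) → max 19  > 18 ✓
(15, 19, 17, 0, 2) → max 19  > 18 ✓
(19, 17, 0, 2, 17) → max 19  > 18 ✓
(17, 0, 2, 17, 7) → max 17
(0, 2, 17, 7, 16) → max 17
(2, 17, 7, 16, 10) → max 17
(17, 7, 16, 10, 19) → max 19  > 18 ✓
(7, 16, 10, 19, 15) → max 19  > 18 ✓
(16, 10, 19, 15, 10) → max 19  > 18 ✓
12 windows satisfy the condition.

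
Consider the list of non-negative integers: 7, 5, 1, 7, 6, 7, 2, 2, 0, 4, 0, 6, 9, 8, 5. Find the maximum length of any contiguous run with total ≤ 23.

add 7: [7] sum 7, len 1
add 5: [7, 5] sum 12, len 2
add 1: [7, 5, 1] sum 13, len 3
add 7: [7, 5, 1, 7] sum 20, len 4
add 6: [5, 1, 7, 6] sum 19, len 4
add 7: [1, 7, 6, 7] sum 21, len 4
add 2: [1, 7, 6, 7, 2] sum 23, len 5
add 2: [6, 7, 2, 2] sum 17, len 4
add 0: [6, 7, 2, 2, 0] sum 17, len 5
add 4: [6, 7, 2, 2, 0, 4] sum 21, len 6
add 0: [6, 7, 2, 2, 0, 4, 0] sum 21, len 7
add 6: [7, 2, 2, 0, 4, 0, 6] sum 21, len 7
add 9: [2, 2, 0, 4, 0, 6, 9] sum 23, len 7
add 8: [0, 6, 9, 8] sum 23, len 4
add 5: [9, 8, 5] sum 22, len 3
Longest length seen: 7.

7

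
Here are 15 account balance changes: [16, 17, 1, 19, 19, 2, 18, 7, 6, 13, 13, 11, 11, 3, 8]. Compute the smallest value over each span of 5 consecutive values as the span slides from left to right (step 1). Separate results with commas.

1, 1, 1, 2, 2, 2, 6, 6, 6, 3, 3

(16, 17, 1, 19, 19) → min 1
(17, 1, 19, 19, 2) → min 1
(1, 19, 19, 2, 18) → min 1
(19, 19, 2, 18, 7) → min 2
(19, 2, 18, 7, 6) → min 2
(2, 18, 7, 6, 13) → min 2
(18, 7, 6, 13, 13) → min 6
(7, 6, 13, 13, 11) → min 6
(6, 13, 13, 11, 11) → min 6
(13, 13, 11, 11, 3) → min 3
(13, 11, 11, 3, 8) → min 3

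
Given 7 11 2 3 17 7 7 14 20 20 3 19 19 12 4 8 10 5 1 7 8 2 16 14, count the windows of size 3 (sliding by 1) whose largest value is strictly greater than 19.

4

[7, 11, 2] → max 11
[11, 2, 3] → max 11
[2, 3, 17] → max 17
[3, 17, 7] → max 17
[17, 7, 7] → max 17
[7, 7, 14] → max 14
[7, 14, 20] → max 20  > 19 ✓
[14, 20, 20] → max 20  > 19 ✓
[20, 20, 3] → max 20  > 19 ✓
[20, 3, 19] → max 20  > 19 ✓
[3, 19, 19] → max 19
[19, 19, 12] → max 19
[19, 12, 4] → max 19
[12, 4, 8] → max 12
[4, 8, 10] → max 10
[8, 10, 5] → max 10
[10, 5, 1] → max 10
[5, 1, 7] → max 7
[1, 7, 8] → max 8
[7, 8, 2] → max 8
[8, 2, 16] → max 16
[2, 16, 14] → max 16
4 windows satisfy the condition.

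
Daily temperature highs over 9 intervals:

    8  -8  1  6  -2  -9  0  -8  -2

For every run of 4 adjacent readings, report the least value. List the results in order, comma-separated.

[8, -8, 1, 6] → min -8
[-8, 1, 6, -2] → min -8
[1, 6, -2, -9] → min -9
[6, -2, -9, 0] → min -9
[-2, -9, 0, -8] → min -9
[-9, 0, -8, -2] → min -9

-8, -8, -9, -9, -9, -9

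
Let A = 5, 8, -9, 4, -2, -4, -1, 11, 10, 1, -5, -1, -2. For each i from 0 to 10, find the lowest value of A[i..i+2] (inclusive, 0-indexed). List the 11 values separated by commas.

Sliding a size-3 window across the 13 values:
5 8 -9 → min -9
8 -9 4 → min -9
-9 4 -2 → min -9
4 -2 -4 → min -4
-2 -4 -1 → min -4
-4 -1 11 → min -4
-1 11 10 → min -1
11 10 1 → min 1
10 1 -5 → min -5
1 -5 -1 → min -5
-5 -1 -2 → min -5

-9, -9, -9, -4, -4, -4, -1, 1, -5, -5, -5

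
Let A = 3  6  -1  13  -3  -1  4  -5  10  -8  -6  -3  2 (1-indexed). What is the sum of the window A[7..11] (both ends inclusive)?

-5

Elements at indices 7..11: 4, -5, 10, -8, -6
sum(4, -5, 10, -8, -6) = -5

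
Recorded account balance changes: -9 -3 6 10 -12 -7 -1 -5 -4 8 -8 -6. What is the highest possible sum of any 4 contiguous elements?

Each size-4 window and its sum:
[-9, -3, 6, 10] → sum 4
[-3, 6, 10, -12] → sum 1
[6, 10, -12, -7] → sum -3
[10, -12, -7, -1] → sum -10
[-12, -7, -1, -5] → sum -25
[-7, -1, -5, -4] → sum -17
[-1, -5, -4, 8] → sum -2
[-5, -4, 8, -8] → sum -9
[-4, 8, -8, -6] → sum -10
Highest of these is 4.

4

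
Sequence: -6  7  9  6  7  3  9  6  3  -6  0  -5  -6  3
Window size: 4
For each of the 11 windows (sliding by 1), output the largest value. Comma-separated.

9, 9, 9, 9, 9, 9, 9, 6, 3, 0, 3

(-6, 7, 9, 6) → max 9
(7, 9, 6, 7) → max 9
(9, 6, 7, 3) → max 9
(6, 7, 3, 9) → max 9
(7, 3, 9, 6) → max 9
(3, 9, 6, 3) → max 9
(9, 6, 3, -6) → max 9
(6, 3, -6, 0) → max 6
(3, -6, 0, -5) → max 3
(-6, 0, -5, -6) → max 0
(0, -5, -6, 3) → max 3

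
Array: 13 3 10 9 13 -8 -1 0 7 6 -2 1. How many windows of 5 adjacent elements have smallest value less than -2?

5

[13, 3, 10, 9, 13] → min 3
[3, 10, 9, 13, -8] → min -8  < -2 ✓
[10, 9, 13, -8, -1] → min -8  < -2 ✓
[9, 13, -8, -1, 0] → min -8  < -2 ✓
[13, -8, -1, 0, 7] → min -8  < -2 ✓
[-8, -1, 0, 7, 6] → min -8  < -2 ✓
[-1, 0, 7, 6, -2] → min -2
[0, 7, 6, -2, 1] → min -2
5 windows satisfy the condition.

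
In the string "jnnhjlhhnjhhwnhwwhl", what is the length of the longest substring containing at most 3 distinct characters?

add j: window [j] (1 distinct), len 1
add n: window [j, n] (2 distinct), len 2
add n: window [j, n, n] (2 distinct), len 3
add h: window [j, n, n, h] (3 distinct), len 4
add j: window [j, n, n, h, j] (3 distinct), len 5
add l: window [h, j, l] (3 distinct), len 3
add h: window [h, j, l, h] (3 distinct), len 4
add h: window [h, j, l, h, h] (3 distinct), len 5
add n: window [l, h, h, n] (3 distinct), len 4
add j: window [h, h, n, j] (3 distinct), len 4
add h: window [h, h, n, j, h] (3 distinct), len 5
add h: window [h, h, n, j, h, h] (3 distinct), len 6
add w: window [j, h, h, w] (3 distinct), len 4
add n: window [h, h, w, n] (3 distinct), len 4
add h: window [h, h, w, n, h] (3 distinct), len 5
add w: window [h, h, w, n, h, w] (3 distinct), len 6
add w: window [h, h, w, n, h, w, w] (3 distinct), len 7
add h: window [h, h, w, n, h, w, w, h] (3 distinct), len 8
add l: window [h, w, w, h, l] (3 distinct), len 5
Longest length with ≤3 distinct: 8.

8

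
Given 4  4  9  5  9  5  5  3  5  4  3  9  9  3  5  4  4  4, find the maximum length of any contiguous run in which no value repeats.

4

[4] len 1
[4] len 1
[4, 9] len 2
[4, 9, 5] len 3
[5, 9] len 2
[9, 5] len 2
[5] len 1
[5, 3] len 2
[3, 5] len 2
[3, 5, 4] len 3
[5, 4, 3] len 3
[5, 4, 3, 9] len 4
[9] len 1
[9, 3] len 2
[9, 3, 5] len 3
[9, 3, 5, 4] len 4
[4] len 1
[4] len 1
Longest all-distinct length: 4.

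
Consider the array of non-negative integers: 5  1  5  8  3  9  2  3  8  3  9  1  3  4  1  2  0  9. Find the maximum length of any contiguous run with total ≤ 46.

→ 5: sum 5, len 1
→ 1: sum 6, len 2
→ 5: sum 11, len 3
→ 8: sum 19, len 4
→ 3: sum 22, len 5
→ 9: sum 31, len 6
→ 2: sum 33, len 7
→ 3: sum 36, len 8
→ 8: sum 44, len 9
→ 3 (dropped 5): sum 42, len 9
→ 9 (dropped 1, 5): sum 45, len 8
→ 1: sum 46, len 9
→ 3 (dropped 8): sum 41, len 9
→ 4: sum 45, len 10
→ 1: sum 46, len 11
→ 2 (dropped 3): sum 45, len 11
→ 0: sum 45, len 12
→ 9 (dropped 9): sum 45, len 12
Longest length seen: 12.

12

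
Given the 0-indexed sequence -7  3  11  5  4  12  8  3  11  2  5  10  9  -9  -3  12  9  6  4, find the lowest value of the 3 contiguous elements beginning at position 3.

4

Elements at indices 3..5: 5, 4, 12
min(5, 4, 12) = 4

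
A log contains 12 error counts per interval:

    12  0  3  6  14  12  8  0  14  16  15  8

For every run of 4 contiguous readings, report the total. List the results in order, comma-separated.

21, 23, 35, 40, 34, 34, 38, 45, 53

Sliding a size-4 window across the 12 values:
[12, 0, 3, 6] → sum 21
[0, 3, 6, 14] → sum 23
[3, 6, 14, 12] → sum 35
[6, 14, 12, 8] → sum 40
[14, 12, 8, 0] → sum 34
[12, 8, 0, 14] → sum 34
[8, 0, 14, 16] → sum 38
[0, 14, 16, 15] → sum 45
[14, 16, 15, 8] → sum 53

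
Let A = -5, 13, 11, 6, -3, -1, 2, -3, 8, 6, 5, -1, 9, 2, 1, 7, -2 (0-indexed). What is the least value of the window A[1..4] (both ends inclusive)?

-3

Elements at indices 1..4: 13, 11, 6, -3
min(13, 11, 6, -3) = -3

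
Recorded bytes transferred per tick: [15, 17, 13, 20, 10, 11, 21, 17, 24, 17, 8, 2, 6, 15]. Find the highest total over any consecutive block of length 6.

Each size-6 window and its sum:
[15, 17, 13, 20, 10, 11] → sum 86
[17, 13, 20, 10, 11, 21] → sum 92
[13, 20, 10, 11, 21, 17] → sum 92
[20, 10, 11, 21, 17, 24] → sum 103
[10, 11, 21, 17, 24, 17] → sum 100
[11, 21, 17, 24, 17, 8] → sum 98
[21, 17, 24, 17, 8, 2] → sum 89
[17, 24, 17, 8, 2, 6] → sum 74
[24, 17, 8, 2, 6, 15] → sum 72
Highest of these is 103.

103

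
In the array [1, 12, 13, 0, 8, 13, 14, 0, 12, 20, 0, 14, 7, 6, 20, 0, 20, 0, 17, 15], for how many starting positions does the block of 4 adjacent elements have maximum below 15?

1 12 13 0 → max 13  < 15 ✓
12 13 0 8 → max 13  < 15 ✓
13 0 8 13 → max 13  < 15 ✓
0 8 13 14 → max 14  < 15 ✓
8 13 14 0 → max 14  < 15 ✓
13 14 0 12 → max 14  < 15 ✓
14 0 12 20 → max 20
0 12 20 0 → max 20
12 20 0 14 → max 20
20 0 14 7 → max 20
0 14 7 6 → max 14  < 15 ✓
14 7 6 20 → max 20
7 6 20 0 → max 20
6 20 0 20 → max 20
20 0 20 0 → max 20
0 20 0 17 → max 20
20 0 17 15 → max 20
7 windows satisfy the condition.

7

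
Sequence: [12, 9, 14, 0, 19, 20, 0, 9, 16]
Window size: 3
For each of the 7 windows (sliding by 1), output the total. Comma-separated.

12 9 14 → sum 35
9 14 0 → sum 23
14 0 19 → sum 33
0 19 20 → sum 39
19 20 0 → sum 39
20 0 9 → sum 29
0 9 16 → sum 25

35, 23, 33, 39, 39, 29, 25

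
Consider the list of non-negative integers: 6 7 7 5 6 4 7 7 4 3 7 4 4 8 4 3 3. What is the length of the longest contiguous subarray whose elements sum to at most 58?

[6] sum 6 len 1
[6, 7] sum 13 len 2
[6, 7, 7] sum 20 len 3
[6, 7, 7, 5] sum 25 len 4
[6, 7, 7, 5, 6] sum 31 len 5
[6, 7, 7, 5, 6, 4] sum 35 len 6
[6, 7, 7, 5, 6, 4, 7] sum 42 len 7
[6, 7, 7, 5, 6, 4, 7, 7] sum 49 len 8
[6, 7, 7, 5, 6, 4, 7, 7, 4] sum 53 len 9
[6, 7, 7, 5, 6, 4, 7, 7, 4, 3] sum 56 len 10
[7, 7, 5, 6, 4, 7, 7, 4, 3, 7] sum 57 len 10
[7, 5, 6, 4, 7, 7, 4, 3, 7, 4] sum 54 len 10
[7, 5, 6, 4, 7, 7, 4, 3, 7, 4, 4] sum 58 len 11
[6, 4, 7, 7, 4, 3, 7, 4, 4, 8] sum 54 len 10
[6, 4, 7, 7, 4, 3, 7, 4, 4, 8, 4] sum 58 len 11
[4, 7, 7, 4, 3, 7, 4, 4, 8, 4, 3] sum 55 len 11
[4, 7, 7, 4, 3, 7, 4, 4, 8, 4, 3, 3] sum 58 len 12
Longest length seen: 12.

12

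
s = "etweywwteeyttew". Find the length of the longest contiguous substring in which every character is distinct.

4

[e] len 1
[e, t] len 2
[e, t, w] len 3
[t, w, e] len 3
[t, w, e, y] len 4
[e, y, w] len 3
[w] len 1
[w, t] len 2
[w, t, e] len 3
[e] len 1
[e, y] len 2
[e, y, t] len 3
[t] len 1
[t, e] len 2
[t, e, w] len 3
Longest all-distinct length: 4.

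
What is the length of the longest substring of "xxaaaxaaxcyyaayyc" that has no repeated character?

[x] len 1
[x] len 1
[x, a] len 2
[a] len 1
[a] len 1
[a, x] len 2
[x, a] len 2
[a] len 1
[a, x] len 2
[a, x, c] len 3
[a, x, c, y] len 4
[y] len 1
[y, a] len 2
[a] len 1
[a, y] len 2
[y] len 1
[y, c] len 2
Longest all-distinct length: 4.

4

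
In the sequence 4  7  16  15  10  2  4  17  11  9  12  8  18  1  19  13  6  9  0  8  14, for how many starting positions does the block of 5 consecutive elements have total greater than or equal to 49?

8

[4, 7, 16, 15, 10] → sum 52  ≥ 49 ✓
[7, 16, 15, 10, 2] → sum 50  ≥ 49 ✓
[16, 15, 10, 2, 4] → sum 47
[15, 10, 2, 4, 17] → sum 48
[10, 2, 4, 17, 11] → sum 44
[2, 4, 17, 11, 9] → sum 43
[4, 17, 11, 9, 12] → sum 53  ≥ 49 ✓
[17, 11, 9, 12, 8] → sum 57  ≥ 49 ✓
[11, 9, 12, 8, 18] → sum 58  ≥ 49 ✓
[9, 12, 8, 18, 1] → sum 48
[12, 8, 18, 1, 19] → sum 58  ≥ 49 ✓
[8, 18, 1, 19, 13] → sum 59  ≥ 49 ✓
[18, 1, 19, 13, 6] → sum 57  ≥ 49 ✓
[1, 19, 13, 6, 9] → sum 48
[19, 13, 6, 9, 0] → sum 47
[13, 6, 9, 0, 8] → sum 36
[6, 9, 0, 8, 14] → sum 37
8 windows satisfy the condition.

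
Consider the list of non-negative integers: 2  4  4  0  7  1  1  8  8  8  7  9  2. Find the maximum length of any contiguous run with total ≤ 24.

[2] sum 2 len 1
[2, 4] sum 6 len 2
[2, 4, 4] sum 10 len 3
[2, 4, 4, 0] sum 10 len 4
[2, 4, 4, 0, 7] sum 17 len 5
[2, 4, 4, 0, 7, 1] sum 18 len 6
[2, 4, 4, 0, 7, 1, 1] sum 19 len 7
[4, 0, 7, 1, 1, 8] sum 21 len 6
[1, 1, 8, 8] sum 18 len 4
[8, 8, 8] sum 24 len 3
[8, 8, 7] sum 23 len 3
[8, 7, 9] sum 24 len 3
[7, 9, 2] sum 18 len 3
Longest length seen: 7.

7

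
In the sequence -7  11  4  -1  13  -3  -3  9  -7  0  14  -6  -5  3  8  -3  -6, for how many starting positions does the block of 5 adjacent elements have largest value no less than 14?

(-7, 11, 4, -1, 13) → max 13
(11, 4, -1, 13, -3) → max 13
(4, -1, 13, -3, -3) → max 13
(-1, 13, -3, -3, 9) → max 13
(13, -3, -3, 9, -7) → max 13
(-3, -3, 9, -7, 0) → max 9
(-3, 9, -7, 0, 14) → max 14  ≥ 14 ✓
(9, -7, 0, 14, -6) → max 14  ≥ 14 ✓
(-7, 0, 14, -6, -5) → max 14  ≥ 14 ✓
(0, 14, -6, -5, 3) → max 14  ≥ 14 ✓
(14, -6, -5, 3, 8) → max 14  ≥ 14 ✓
(-6, -5, 3, 8, -3) → max 8
(-5, 3, 8, -3, -6) → max 8
5 windows satisfy the condition.

5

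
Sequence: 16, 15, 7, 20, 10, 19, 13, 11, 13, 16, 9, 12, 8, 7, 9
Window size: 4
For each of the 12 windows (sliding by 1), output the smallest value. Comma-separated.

(16, 15, 7, 20) → min 7
(15, 7, 20, 10) → min 7
(7, 20, 10, 19) → min 7
(20, 10, 19, 13) → min 10
(10, 19, 13, 11) → min 10
(19, 13, 11, 13) → min 11
(13, 11, 13, 16) → min 11
(11, 13, 16, 9) → min 9
(13, 16, 9, 12) → min 9
(16, 9, 12, 8) → min 8
(9, 12, 8, 7) → min 7
(12, 8, 7, 9) → min 7

7, 7, 7, 10, 10, 11, 11, 9, 9, 8, 7, 7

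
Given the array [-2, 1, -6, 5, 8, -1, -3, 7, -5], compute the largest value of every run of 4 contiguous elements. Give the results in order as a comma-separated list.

5, 8, 8, 8, 8, 7

-2 1 -6 5 → max 5
1 -6 5 8 → max 8
-6 5 8 -1 → max 8
5 8 -1 -3 → max 8
8 -1 -3 7 → max 8
-1 -3 7 -5 → max 7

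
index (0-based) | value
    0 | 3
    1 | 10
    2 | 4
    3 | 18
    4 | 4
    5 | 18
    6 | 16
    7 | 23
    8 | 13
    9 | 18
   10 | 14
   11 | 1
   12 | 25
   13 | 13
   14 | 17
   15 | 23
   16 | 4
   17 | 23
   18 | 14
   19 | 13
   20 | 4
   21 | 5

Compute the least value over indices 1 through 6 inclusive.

Elements at indices 1..6: 10, 4, 18, 4, 18, 16
min(10, 4, 18, 4, 18, 16) = 4

4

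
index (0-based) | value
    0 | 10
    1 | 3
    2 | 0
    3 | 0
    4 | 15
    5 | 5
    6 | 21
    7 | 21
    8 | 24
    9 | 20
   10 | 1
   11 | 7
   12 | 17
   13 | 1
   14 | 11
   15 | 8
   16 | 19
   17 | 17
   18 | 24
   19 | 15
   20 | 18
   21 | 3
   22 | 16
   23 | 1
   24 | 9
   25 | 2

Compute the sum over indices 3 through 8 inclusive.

Elements at indices 3..8: 0, 15, 5, 21, 21, 24
sum(0, 15, 5, 21, 21, 24) = 86

86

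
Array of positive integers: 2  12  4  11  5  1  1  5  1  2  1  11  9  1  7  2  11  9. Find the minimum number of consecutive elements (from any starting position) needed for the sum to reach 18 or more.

2

Extend right; whenever the sum reaches 18, record the length and shrink from the left:
add 2: running sum 2 < 18
add 12: running sum 14 < 18
add 4: shortest ending here [2, 12, 4] sum 18, len 3
add 11: shortest ending here [12, 4, 11] sum 27, len 3
add 5: shortest ending here [4, 11, 5] sum 20, len 3
add 1: shortest ending here [4, 11, 5, 1] sum 21, len 4
add 1: shortest ending here [11, 5, 1, 1] sum 18, len 4
add 5: shortest ending here [11, 5, 1, 1, 5] sum 23, len 5
add 1: shortest ending here [11, 5, 1, 1, 5, 1] sum 24, len 6
add 2: shortest ending here [11, 5, 1, 1, 5, 1, 2] sum 26, len 7
add 1: shortest ending here [11, 5, 1, 1, 5, 1, 2, 1] sum 27, len 8
add 11: shortest ending here [5, 1, 2, 1, 11] sum 20, len 5
add 9: shortest ending here [11, 9] sum 20, len 2
add 1: shortest ending here [11, 9, 1] sum 21, len 3
add 7: shortest ending here [11, 9, 1, 7] sum 28, len 4
add 2: shortest ending here [9, 1, 7, 2] sum 19, len 4
add 11: shortest ending here [7, 2, 11] sum 20, len 3
add 9: shortest ending here [11, 9] sum 20, len 2
Shortest qualifying length: 2.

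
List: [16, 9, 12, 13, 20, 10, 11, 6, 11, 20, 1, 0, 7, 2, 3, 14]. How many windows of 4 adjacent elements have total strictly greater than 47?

16 9 12 13 → sum 50  > 47 ✓
9 12 13 20 → sum 54  > 47 ✓
12 13 20 10 → sum 55  > 47 ✓
13 20 10 11 → sum 54  > 47 ✓
20 10 11 6 → sum 47
10 11 6 11 → sum 38
11 6 11 20 → sum 48  > 47 ✓
6 11 20 1 → sum 38
11 20 1 0 → sum 32
20 1 0 7 → sum 28
1 0 7 2 → sum 10
0 7 2 3 → sum 12
7 2 3 14 → sum 26
5 windows satisfy the condition.

5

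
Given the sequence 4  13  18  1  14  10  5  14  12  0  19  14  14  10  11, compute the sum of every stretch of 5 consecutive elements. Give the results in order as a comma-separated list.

4 13 18 1 14 → sum 50
13 18 1 14 10 → sum 56
18 1 14 10 5 → sum 48
1 14 10 5 14 → sum 44
14 10 5 14 12 → sum 55
10 5 14 12 0 → sum 41
5 14 12 0 19 → sum 50
14 12 0 19 14 → sum 59
12 0 19 14 14 → sum 59
0 19 14 14 10 → sum 57
19 14 14 10 11 → sum 68

50, 56, 48, 44, 55, 41, 50, 59, 59, 57, 68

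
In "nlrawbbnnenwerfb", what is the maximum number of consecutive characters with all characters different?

6

[n] len 1
[n, l] len 2
[n, l, r] len 3
[n, l, r, a] len 4
[n, l, r, a, w] len 5
[n, l, r, a, w, b] len 6
[b] len 1
[b, n] len 2
[n] len 1
[n, e] len 2
[e, n] len 2
[e, n, w] len 3
[n, w, e] len 3
[n, w, e, r] len 4
[n, w, e, r, f] len 5
[n, w, e, r, f, b] len 6
Longest all-distinct length: 6.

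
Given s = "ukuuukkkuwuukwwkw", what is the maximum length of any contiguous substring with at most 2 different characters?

9

Extend right; when distinct count exceeds 2, shrink from the left:
add u: window [u] (1 distinct), len 1
add k: window [u, k] (2 distinct), len 2
add u: window [u, k, u] (2 distinct), len 3
add u: window [u, k, u, u] (2 distinct), len 4
add u: window [u, k, u, u, u] (2 distinct), len 5
add k: window [u, k, u, u, u, k] (2 distinct), len 6
add k: window [u, k, u, u, u, k, k] (2 distinct), len 7
add k: window [u, k, u, u, u, k, k, k] (2 distinct), len 8
add u: window [u, k, u, u, u, k, k, k, u] (2 distinct), len 9
add w: window [u, w] (2 distinct), len 2
add u: window [u, w, u] (2 distinct), len 3
add u: window [u, w, u, u] (2 distinct), len 4
add k: window [u, u, k] (2 distinct), len 3
add w: window [k, w] (2 distinct), len 2
add w: window [k, w, w] (2 distinct), len 3
add k: window [k, w, w, k] (2 distinct), len 4
add w: window [k, w, w, k, w] (2 distinct), len 5
Longest length with ≤2 distinct: 9.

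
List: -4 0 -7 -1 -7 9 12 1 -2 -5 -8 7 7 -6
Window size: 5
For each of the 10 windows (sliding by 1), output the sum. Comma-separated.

-19, -6, 6, 14, 13, 15, -2, -7, -1, -5

(-4, 0, -7, -1, -7) → sum -19
(0, -7, -1, -7, 9) → sum -6
(-7, -1, -7, 9, 12) → sum 6
(-1, -7, 9, 12, 1) → sum 14
(-7, 9, 12, 1, -2) → sum 13
(9, 12, 1, -2, -5) → sum 15
(12, 1, -2, -5, -8) → sum -2
(1, -2, -5, -8, 7) → sum -7
(-2, -5, -8, 7, 7) → sum -1
(-5, -8, 7, 7, -6) → sum -5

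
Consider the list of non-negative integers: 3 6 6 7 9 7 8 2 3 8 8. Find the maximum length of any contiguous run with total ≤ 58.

→ 3: sum 3, len 1
→ 6: sum 9, len 2
→ 6: sum 15, len 3
→ 7: sum 22, len 4
→ 9: sum 31, len 5
→ 7: sum 38, len 6
→ 8: sum 46, len 7
→ 2: sum 48, len 8
→ 3: sum 51, len 9
→ 8 (dropped 3): sum 56, len 9
→ 8 (dropped 6): sum 58, len 9
Longest length seen: 9.

9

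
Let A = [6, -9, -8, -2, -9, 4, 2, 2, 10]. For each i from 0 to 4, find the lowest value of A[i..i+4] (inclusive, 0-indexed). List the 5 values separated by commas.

-9, -9, -9, -9, -9

[6, -9, -8, -2, -9] → min -9
[-9, -8, -2, -9, 4] → min -9
[-8, -2, -9, 4, 2] → min -9
[-2, -9, 4, 2, 2] → min -9
[-9, 4, 2, 2, 10] → min -9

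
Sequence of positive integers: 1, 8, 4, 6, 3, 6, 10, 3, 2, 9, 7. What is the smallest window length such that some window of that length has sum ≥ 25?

Extend right; whenever the sum reaches 25, record the length and shrink from the left:
add 1: running sum 1 < 25
add 8: running sum 9 < 25
add 4: running sum 13 < 25
add 6: running sum 19 < 25
add 3: running sum 22 < 25
end 5: [8, 4, 6, 3, 6] sum 27, len 5
end 6: [6, 3, 6, 10] sum 25, len 4
end 7: [6, 3, 6, 10, 3] sum 28, len 5
end 8: [6, 3, 6, 10, 3, 2] sum 30, len 6
end 9: [6, 10, 3, 2, 9] sum 30, len 5
end 10: [10, 3, 2, 9, 7] sum 31, len 5
Shortest qualifying length: 4.

4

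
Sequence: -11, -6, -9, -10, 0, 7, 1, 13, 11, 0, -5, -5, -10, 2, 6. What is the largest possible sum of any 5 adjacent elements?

-11 -6 -9 -10 0 → sum -36
-6 -9 -10 0 7 → sum -18
-9 -10 0 7 1 → sum -11
-10 0 7 1 13 → sum 11
0 7 1 13 11 → sum 32
7 1 13 11 0 → sum 32
1 13 11 0 -5 → sum 20
13 11 0 -5 -5 → sum 14
11 0 -5 -5 -10 → sum -9
0 -5 -5 -10 2 → sum -18
-5 -5 -10 2 6 → sum -12
Largest of these is 32.

32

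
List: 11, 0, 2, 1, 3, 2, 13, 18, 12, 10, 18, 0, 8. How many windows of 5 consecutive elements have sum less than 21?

2

11 0 2 1 3 → sum 17  < 21 ✓
0 2 1 3 2 → sum 8  < 21 ✓
2 1 3 2 13 → sum 21
1 3 2 13 18 → sum 37
3 2 13 18 12 → sum 48
2 13 18 12 10 → sum 55
13 18 12 10 18 → sum 71
18 12 10 18 0 → sum 58
12 10 18 0 8 → sum 48
2 windows satisfy the condition.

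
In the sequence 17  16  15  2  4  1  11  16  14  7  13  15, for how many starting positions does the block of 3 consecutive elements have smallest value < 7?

[17, 16, 15] → min 15
[16, 15, 2] → min 2  < 7 ✓
[15, 2, 4] → min 2  < 7 ✓
[2, 4, 1] → min 1  < 7 ✓
[4, 1, 11] → min 1  < 7 ✓
[1, 11, 16] → min 1  < 7 ✓
[11, 16, 14] → min 11
[16, 14, 7] → min 7
[14, 7, 13] → min 7
[7, 13, 15] → min 7
5 windows satisfy the condition.

5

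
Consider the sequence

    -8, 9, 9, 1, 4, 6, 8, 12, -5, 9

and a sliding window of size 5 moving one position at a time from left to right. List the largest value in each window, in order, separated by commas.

-8 9 9 1 4 → max 9
9 9 1 4 6 → max 9
9 1 4 6 8 → max 9
1 4 6 8 12 → max 12
4 6 8 12 -5 → max 12
6 8 12 -5 9 → max 12

9, 9, 9, 12, 12, 12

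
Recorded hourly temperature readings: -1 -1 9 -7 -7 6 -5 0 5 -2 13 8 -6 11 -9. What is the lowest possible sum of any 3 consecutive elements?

-8

[-1, -1, 9] → sum 7
[-1, 9, -7] → sum 1
[9, -7, -7] → sum -5
[-7, -7, 6] → sum -8
[-7, 6, -5] → sum -6
[6, -5, 0] → sum 1
[-5, 0, 5] → sum 0
[0, 5, -2] → sum 3
[5, -2, 13] → sum 16
[-2, 13, 8] → sum 19
[13, 8, -6] → sum 15
[8, -6, 11] → sum 13
[-6, 11, -9] → sum -4
Lowest of these is -8.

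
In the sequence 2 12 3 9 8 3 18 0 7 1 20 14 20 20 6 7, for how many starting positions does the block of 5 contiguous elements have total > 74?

(2, 12, 3, 9, 8) → sum 34
(12, 3, 9, 8, 3) → sum 35
(3, 9, 8, 3, 18) → sum 41
(9, 8, 3, 18, 0) → sum 38
(8, 3, 18, 0, 7) → sum 36
(3, 18, 0, 7, 1) → sum 29
(18, 0, 7, 1, 20) → sum 46
(0, 7, 1, 20, 14) → sum 42
(7, 1, 20, 14, 20) → sum 62
(1, 20, 14, 20, 20) → sum 75  > 74 ✓
(20, 14, 20, 20, 6) → sum 80  > 74 ✓
(14, 20, 20, 6, 7) → sum 67
2 windows satisfy the condition.

2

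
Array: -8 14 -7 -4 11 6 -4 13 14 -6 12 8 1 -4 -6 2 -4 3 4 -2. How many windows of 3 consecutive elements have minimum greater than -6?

[-8, 14, -7] → min -8
[14, -7, -4] → min -7
[-7, -4, 11] → min -7
[-4, 11, 6] → min -4  > -6 ✓
[11, 6, -4] → min -4  > -6 ✓
[6, -4, 13] → min -4  > -6 ✓
[-4, 13, 14] → min -4  > -6 ✓
[13, 14, -6] → min -6
[14, -6, 12] → min -6
[-6, 12, 8] → min -6
[12, 8, 1] → min 1  > -6 ✓
[8, 1, -4] → min -4  > -6 ✓
[1, -4, -6] → min -6
[-4, -6, 2] → min -6
[-6, 2, -4] → min -6
[2, -4, 3] → min -4  > -6 ✓
[-4, 3, 4] → min -4  > -6 ✓
[3, 4, -2] → min -2  > -6 ✓
9 windows satisfy the condition.

9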